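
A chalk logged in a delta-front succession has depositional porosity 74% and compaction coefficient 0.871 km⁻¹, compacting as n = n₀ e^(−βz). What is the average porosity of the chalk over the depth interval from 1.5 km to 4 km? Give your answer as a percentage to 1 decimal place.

⟨n⟩ = (1/(z₂−z₁)) ∫ n₀ e^(−βz) dz = n₀·(e^(−β·z₁) − e^(−β·z₂)) / (β·(z₂−z₁))
e^(−0.871×1.5) = 0.2708; e^(−0.871×4) = 0.0307
⟨n⟩ = 0.74 × (0.2708 − 0.0307) / (0.871 × 2.5) = 0.74 × 0.1103 = 0.0816

8.2%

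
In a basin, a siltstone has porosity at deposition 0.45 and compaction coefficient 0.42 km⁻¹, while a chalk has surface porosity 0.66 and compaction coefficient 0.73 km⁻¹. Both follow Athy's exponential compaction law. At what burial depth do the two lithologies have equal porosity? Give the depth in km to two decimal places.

1.24 km

Set n₀ₐ e^(−cₐd) = n₀ᵦ e^(−cᵦd) ⇒ ln(n₀ₐ/n₀ᵦ) = (cₐ − cᵦ)·d
d = ln(0.45/0.66) / (0.42 − 0.73) = -0.3830 / -0.31 = 1.235 km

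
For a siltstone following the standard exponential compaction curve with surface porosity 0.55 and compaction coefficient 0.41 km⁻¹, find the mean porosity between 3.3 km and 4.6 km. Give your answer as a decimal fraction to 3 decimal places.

0.110

⟨n⟩ = (1/(z₂−z₁)) ∫ n₀ e^(−βz) dz = n₀·(e^(−β·z₁) − e^(−β·z₂)) / (β·(z₂−z₁))
e^(−0.41×3.3) = 0.2585; e^(−0.41×4.6) = 0.1517
⟨n⟩ = 0.55 × (0.2585 − 0.1517) / (0.41 × 1.3) = 0.55 × 0.2003 = 0.1102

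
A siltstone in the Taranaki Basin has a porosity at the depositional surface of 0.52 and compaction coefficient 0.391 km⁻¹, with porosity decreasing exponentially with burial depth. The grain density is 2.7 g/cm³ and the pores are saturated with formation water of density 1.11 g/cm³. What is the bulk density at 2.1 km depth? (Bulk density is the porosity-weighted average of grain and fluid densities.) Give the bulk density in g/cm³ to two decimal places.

2.34 g/cm³

Porosity at depth: n = 0.52·exp(−0.391×2.1) = 0.52×0.4399 = 0.2288
Bulk density: ρ_b = (1−n)ρ_g + n·ρ_f = 0.7712×2.7 + 0.2288×1.11
       = 2.082 + 0.254 = 2.336 g/cm³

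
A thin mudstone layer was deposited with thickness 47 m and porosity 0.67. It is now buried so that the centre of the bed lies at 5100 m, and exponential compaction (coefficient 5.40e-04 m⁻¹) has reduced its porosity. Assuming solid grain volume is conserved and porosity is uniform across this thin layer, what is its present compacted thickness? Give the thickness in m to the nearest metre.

16 m

Working in km (1 km = 1000 m; c in km⁻¹ = c in m⁻¹ × 1000):
Porosity at 5.1 km: n = 0.67·exp(−0.54×5.1) = 0.0427
Solid-volume conservation: h(1−n) = h₀(1−n₀) ⇒ h = h₀·(1−n₀)/(1−n)
h = 0.047 × (1 − 0.67)/(1 − 0.0427) = 0.047 × 0.3447 = 0.0162 km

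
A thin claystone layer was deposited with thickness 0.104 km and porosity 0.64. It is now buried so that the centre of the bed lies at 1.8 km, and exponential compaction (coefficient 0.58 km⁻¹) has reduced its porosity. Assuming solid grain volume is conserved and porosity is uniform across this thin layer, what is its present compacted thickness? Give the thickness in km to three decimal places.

0.048 km

Porosity at 1.8 km: phi = 0.64·exp(−0.58×1.8) = 0.2253
Solid-volume conservation: h(1−phi) = h₀(1−phi₀) ⇒ h = h₀·(1−phi₀)/(1−phi)
h = 0.104 × (1 − 0.64)/(1 − 0.2253) = 0.104 × 0.4647 = 0.0483 km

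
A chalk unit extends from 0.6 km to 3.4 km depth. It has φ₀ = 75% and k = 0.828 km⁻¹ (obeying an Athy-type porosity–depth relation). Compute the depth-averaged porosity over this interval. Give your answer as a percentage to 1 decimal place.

⟨φ⟩ = (1/(Z₂−Z₁)) ∫ φ₀ e^(−kZ) dZ = φ₀·(e^(−k·Z₁) − e^(−k·Z₂)) / (k·(Z₂−Z₁))
e^(−0.828×0.6) = 0.6085; e^(−0.828×3.4) = 0.0599
⟨φ⟩ = 0.75 × (0.6085 − 0.0599) / (0.828 × 2.8) = 0.75 × 0.2366 = 0.1775

17.7%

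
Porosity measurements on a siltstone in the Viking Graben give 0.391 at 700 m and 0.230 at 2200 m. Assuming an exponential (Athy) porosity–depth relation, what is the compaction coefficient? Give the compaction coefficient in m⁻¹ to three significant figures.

Working in km (1 km = 1000 m; k in km⁻¹ = k in m⁻¹ × 1000):
Athy: n(z) = n₀ e^(−kz) ⇒ n₁/n₂ = e^{k(z₂−z₁)} ⇒ k = ln(n₁/n₂)/(z₂−z₁)
k = ln(0.391/0.23) / (2.2 − 0.7) = ln(1.7) / 1.5 = 0.5306 / 1.5 = 0.3538 km⁻¹

0.000354 m⁻¹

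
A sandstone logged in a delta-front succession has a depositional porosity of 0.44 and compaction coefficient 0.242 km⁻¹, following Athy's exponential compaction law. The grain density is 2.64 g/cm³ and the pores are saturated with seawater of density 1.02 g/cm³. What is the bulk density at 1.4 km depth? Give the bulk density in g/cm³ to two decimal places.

Porosity at depth: φ = 0.44·exp(−0.242×1.4) = 0.44×0.7126 = 0.3136
Bulk density: ρ_b = (1−φ)ρ_g + φ·ρ_f = 0.6864×2.64 + 0.3136×1.02
       = 1.812 + 0.320 = 2.132 g/cm³

2.13 g/cm³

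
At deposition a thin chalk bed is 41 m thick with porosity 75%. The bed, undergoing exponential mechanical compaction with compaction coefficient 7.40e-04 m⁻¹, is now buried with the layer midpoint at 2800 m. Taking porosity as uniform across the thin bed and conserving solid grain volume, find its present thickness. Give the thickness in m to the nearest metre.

Working in km (1 km = 1000 m; k in km⁻¹ = k in m⁻¹ × 1000):
Porosity at 2.8 km: phi = 0.75·exp(−0.74×2.8) = 0.0945
Solid-volume conservation: h(1−phi) = h₀(1−phi₀) ⇒ h = h₀·(1−phi₀)/(1−phi)
h = 0.041 × (1 − 0.75)/(1 − 0.0945) = 0.041 × 0.2761 = 0.0113 km

11 m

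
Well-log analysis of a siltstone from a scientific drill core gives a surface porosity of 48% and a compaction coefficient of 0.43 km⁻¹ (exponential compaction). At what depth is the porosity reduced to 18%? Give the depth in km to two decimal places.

Invert Athy's law: d = ln(n₀/n) / c
d = ln(0.48/0.18) / 0.43 = ln(2.667) / 0.43 = 0.9808 / 0.43 = 2.281 km

2.28 km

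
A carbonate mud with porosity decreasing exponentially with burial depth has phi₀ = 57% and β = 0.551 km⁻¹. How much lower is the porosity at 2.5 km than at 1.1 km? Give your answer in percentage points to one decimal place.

phi(1.1) = 0.57·e^(−0.551×1.1) = 0.3109
phi(2.5) = 0.57·e^(−0.551×2.5) = 0.1438
Δphi = 0.3109 − 0.1438 = 0.1672

16.7 percentage points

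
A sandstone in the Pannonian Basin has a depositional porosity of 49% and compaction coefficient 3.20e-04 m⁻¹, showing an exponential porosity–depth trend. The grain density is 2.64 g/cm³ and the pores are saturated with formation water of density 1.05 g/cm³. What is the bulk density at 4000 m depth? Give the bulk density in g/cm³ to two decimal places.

Working in km (1 km = 1000 m; β in km⁻¹ = β in m⁻¹ × 1000):
Porosity at depth: φ = 0.49·exp(−0.32×4) = 0.49×0.2780 = 0.1362
Bulk density: ρ_b = (1−φ)ρ_g + φ·ρ_f = 0.8638×2.64 + 0.1362×1.05
       = 2.280 + 0.143 = 2.423 g/cm³

2.42 g/cm³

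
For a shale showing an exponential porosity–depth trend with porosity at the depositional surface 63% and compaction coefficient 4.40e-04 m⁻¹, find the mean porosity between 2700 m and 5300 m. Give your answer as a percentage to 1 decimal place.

Working in km (1 km = 1000 m; c in km⁻¹ = c in m⁻¹ × 1000):
⟨φ⟩ = (1/(d₂−d₁)) ∫ φ₀ e^(−cd) dd = φ₀·(e^(−c·d₁) − e^(−c·d₂)) / (c·(d₂−d₁))
e^(−0.44×2.7) = 0.3048; e^(−0.44×5.3) = 0.0971
⟨φ⟩ = 0.63 × (0.3048 − 0.0971) / (0.44 × 2.6) = 0.63 × 0.1816 = 0.1144

11.4%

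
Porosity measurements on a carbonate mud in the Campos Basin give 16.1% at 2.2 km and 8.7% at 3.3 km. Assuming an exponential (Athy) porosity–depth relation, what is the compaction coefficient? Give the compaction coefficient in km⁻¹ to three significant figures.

Athy: phi(z) = phi₀ e^(−cz) ⇒ phi₁/phi₂ = e^{c(z₂−z₁)} ⇒ c = ln(phi₁/phi₂)/(z₂−z₁)
c = ln(0.161/0.087) / (3.3 − 2.2) = ln(1.851) / 1.1 = 0.6155 / 1.1 = 0.5595 km⁻¹

0.560 km⁻¹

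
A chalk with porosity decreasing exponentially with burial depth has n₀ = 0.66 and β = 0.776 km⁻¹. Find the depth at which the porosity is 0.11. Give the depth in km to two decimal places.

Invert Athy's law: z = ln(n₀/n) / β
z = ln(0.66/0.11) / 0.776 = ln(6) / 0.776 = 1.7918 / 0.776 = 2.309 km

2.31 km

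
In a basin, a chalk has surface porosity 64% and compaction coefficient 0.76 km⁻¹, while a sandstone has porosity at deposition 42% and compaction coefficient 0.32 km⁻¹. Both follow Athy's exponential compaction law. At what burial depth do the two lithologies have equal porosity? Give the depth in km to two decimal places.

Set phi₀ₐ e^(−βₐZ) = phi₀ᵦ e^(−βᵦZ) ⇒ ln(phi₀ₐ/phi₀ᵦ) = (βₐ − βᵦ)·Z
Z = ln(0.64/0.42) / (0.76 − 0.32) = 0.4212 / 0.44 = 0.957 km

0.96 km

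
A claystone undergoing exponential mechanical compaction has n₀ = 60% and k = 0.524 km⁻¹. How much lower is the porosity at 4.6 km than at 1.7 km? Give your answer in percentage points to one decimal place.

n(1.7) = 0.6·e^(−0.524×1.7) = 0.2462
n(4.6) = 0.6·e^(−0.524×4.6) = 0.0539
Δn = 0.2462 − 0.0539 = 0.1923

19.2 percentage points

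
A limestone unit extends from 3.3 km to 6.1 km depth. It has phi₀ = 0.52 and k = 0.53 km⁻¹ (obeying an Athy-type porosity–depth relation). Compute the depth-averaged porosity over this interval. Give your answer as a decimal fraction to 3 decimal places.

0.047

⟨phi⟩ = (1/(d₂−d₁)) ∫ phi₀ e^(−kd) dd = phi₀·(e^(−k·d₁) − e^(−k·d₂)) / (k·(d₂−d₁))
e^(−0.53×3.3) = 0.1739; e^(−0.53×6.1) = 0.0394
⟨phi⟩ = 0.52 × (0.1739 − 0.0394) / (0.53 × 2.8) = 0.52 × 0.0906 = 0.0471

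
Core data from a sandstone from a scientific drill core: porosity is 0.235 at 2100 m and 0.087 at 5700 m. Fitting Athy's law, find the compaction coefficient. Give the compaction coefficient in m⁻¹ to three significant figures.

Working in km (1 km = 1000 m; β in km⁻¹ = β in m⁻¹ × 1000):
Athy: phi(d) = phi₀ e^(−βd) ⇒ phi₁/phi₂ = e^{β(d₂−d₁)} ⇒ β = ln(phi₁/phi₂)/(d₂−d₁)
β = ln(0.235/0.087) / (5.7 − 2.1) = ln(2.701) / 3.6 = 0.9937 / 3.6 = 0.276 km⁻¹

0.000276 m⁻¹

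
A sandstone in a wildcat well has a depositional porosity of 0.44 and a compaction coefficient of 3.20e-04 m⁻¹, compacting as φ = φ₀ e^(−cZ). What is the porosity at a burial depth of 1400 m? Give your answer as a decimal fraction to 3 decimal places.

0.281

Working in km (1 km = 1000 m; c in km⁻¹ = c in m⁻¹ × 1000):
φ = φ₀·exp(−c·Z) = 0.44 × exp(−0.32 × 1.4) = 0.44 × exp(−0.448)
  = 0.44 × 0.6389 = 0.2811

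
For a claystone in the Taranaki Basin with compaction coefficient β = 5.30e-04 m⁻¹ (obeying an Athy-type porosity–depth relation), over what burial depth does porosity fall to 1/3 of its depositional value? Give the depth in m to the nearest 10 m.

2070 m

Working in km (1 km = 1000 m; β in km⁻¹ = β in m⁻¹ × 1000):
phi/phi₀ = 1/3 ⇒ exp(−β·d) = 1/3 ⇒ d = ln(3) / β
d = 1.0986 / 0.53 = 2.073 km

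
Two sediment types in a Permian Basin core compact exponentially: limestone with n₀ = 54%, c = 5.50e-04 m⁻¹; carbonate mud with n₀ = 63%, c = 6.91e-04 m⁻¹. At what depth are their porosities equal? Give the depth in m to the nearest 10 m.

1090 m

Working in km (1 km = 1000 m; c in km⁻¹ = c in m⁻¹ × 1000):
Set n₀ₐ e^(−cₐZ) = n₀ᵦ e^(−cᵦZ) ⇒ ln(n₀ₐ/n₀ᵦ) = (cₐ − cᵦ)·Z
Z = ln(0.54/0.63) / (0.55 − 0.691) = -0.1542 / -0.141 = 1.093 km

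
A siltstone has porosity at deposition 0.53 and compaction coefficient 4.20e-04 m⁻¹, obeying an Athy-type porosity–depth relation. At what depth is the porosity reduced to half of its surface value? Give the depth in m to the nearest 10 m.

1650 m

Working in km (1 km = 1000 m; c in km⁻¹ = c in m⁻¹ × 1000):
n/n₀ = 1/2 ⇒ exp(−c·Z) = 1/2 ⇒ Z = ln(2) / c
Z = 0.6931 / 0.42 = 1.650 km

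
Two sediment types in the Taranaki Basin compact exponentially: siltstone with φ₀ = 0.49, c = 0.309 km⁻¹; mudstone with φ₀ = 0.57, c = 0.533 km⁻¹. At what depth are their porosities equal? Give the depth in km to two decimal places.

Set φ₀ₐ e^(−cₐZ) = φ₀ᵦ e^(−cᵦZ) ⇒ ln(φ₀ₐ/φ₀ᵦ) = (cₐ − cᵦ)·Z
Z = ln(0.49/0.57) / (0.309 − 0.533) = -0.1512 / -0.224 = 0.675 km

0.68 km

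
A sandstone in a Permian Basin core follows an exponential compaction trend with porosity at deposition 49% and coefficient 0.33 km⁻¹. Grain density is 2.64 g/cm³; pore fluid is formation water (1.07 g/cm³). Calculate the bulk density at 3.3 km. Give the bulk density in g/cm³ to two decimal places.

2.38 g/cm³

Porosity at depth: phi = 0.49·exp(−0.33×3.3) = 0.49×0.3366 = 0.1649
Bulk density: ρ_b = (1−phi)ρ_g + phi·ρ_f = 0.8351×2.64 + 0.1649×1.07
       = 2.205 + 0.176 = 2.381 g/cm³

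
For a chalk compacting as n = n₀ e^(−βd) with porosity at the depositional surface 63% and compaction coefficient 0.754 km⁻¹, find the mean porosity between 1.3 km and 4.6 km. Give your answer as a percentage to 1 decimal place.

8.7%

⟨n⟩ = (1/(d₂−d₁)) ∫ n₀ e^(−βd) dd = n₀·(e^(−β·d₁) − e^(−β·d₂)) / (β·(d₂−d₁))
e^(−0.754×1.3) = 0.3752; e^(−0.754×4.6) = 0.0312
⟨n⟩ = 0.63 × (0.3752 − 0.0312) / (0.754 × 3.3) = 0.63 × 0.1383 = 0.0871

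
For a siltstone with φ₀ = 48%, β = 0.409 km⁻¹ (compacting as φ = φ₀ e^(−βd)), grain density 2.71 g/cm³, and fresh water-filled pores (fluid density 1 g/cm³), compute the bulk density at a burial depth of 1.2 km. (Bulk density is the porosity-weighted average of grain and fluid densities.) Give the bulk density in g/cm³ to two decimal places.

Porosity at depth: φ = 0.48·exp(−0.409×1.2) = 0.48×0.6121 = 0.2938
Bulk density: ρ_b = (1−φ)ρ_g + φ·ρ_f = 0.7062×2.71 + 0.2938×1
       = 1.914 + 0.294 = 2.208 g/cm³

2.21 g/cm³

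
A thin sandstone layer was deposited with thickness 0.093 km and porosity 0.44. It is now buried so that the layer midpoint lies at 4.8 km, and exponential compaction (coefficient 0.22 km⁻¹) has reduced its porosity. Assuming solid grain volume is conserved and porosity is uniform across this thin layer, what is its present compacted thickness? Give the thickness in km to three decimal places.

0.061 km

Porosity at 4.8 km: n = 0.44·exp(−0.22×4.8) = 0.1531
Solid-volume conservation: h(1−n) = h₀(1−n₀) ⇒ h = h₀·(1−n₀)/(1−n)
h = 0.093 × (1 − 0.44)/(1 − 0.1531) = 0.093 × 0.6612 = 0.0615 km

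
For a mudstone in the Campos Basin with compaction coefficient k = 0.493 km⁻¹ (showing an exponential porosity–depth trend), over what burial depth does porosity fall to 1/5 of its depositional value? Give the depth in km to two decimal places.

n/n₀ = 1/5 ⇒ exp(−k·Z) = 1/5 ⇒ Z = ln(5) / k
Z = 1.6094 / 0.493 = 3.265 km

3.26 km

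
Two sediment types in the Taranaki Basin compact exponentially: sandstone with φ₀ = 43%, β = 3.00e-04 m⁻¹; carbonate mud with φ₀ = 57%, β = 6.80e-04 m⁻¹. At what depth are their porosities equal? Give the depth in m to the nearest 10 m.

Working in km (1 km = 1000 m; β in km⁻¹ = β in m⁻¹ × 1000):
Set φ₀ₐ e^(−βₐZ) = φ₀ᵦ e^(−βᵦZ) ⇒ ln(φ₀ₐ/φ₀ᵦ) = (βₐ − βᵦ)·Z
Z = ln(0.43/0.57) / (0.3 − 0.68) = -0.2819 / -0.38 = 0.742 km

740 m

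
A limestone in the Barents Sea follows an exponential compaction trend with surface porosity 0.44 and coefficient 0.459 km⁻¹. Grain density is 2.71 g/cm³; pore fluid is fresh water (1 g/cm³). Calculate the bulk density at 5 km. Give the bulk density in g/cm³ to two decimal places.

Porosity at depth: n = 0.44·exp(−0.459×5) = 0.44×0.1008 = 0.0443
Bulk density: ρ_b = (1−n)ρ_g + n·ρ_f = 0.9557×2.71 + 0.0443×1
       = 2.590 + 0.044 = 2.634 g/cm³

2.63 g/cm³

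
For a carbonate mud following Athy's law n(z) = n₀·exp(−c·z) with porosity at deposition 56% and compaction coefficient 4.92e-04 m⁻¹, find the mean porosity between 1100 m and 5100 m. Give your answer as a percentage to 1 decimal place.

14.2%

Working in km (1 km = 1000 m; c in km⁻¹ = c in m⁻¹ × 1000):
⟨n⟩ = (1/(z₂−z₁)) ∫ n₀ e^(−cz) dz = n₀·(e^(−c·z₁) − e^(−c·z₂)) / (c·(z₂−z₁))
e^(−0.492×1.1) = 0.5820; e^(−0.492×5.1) = 0.0813
⟨n⟩ = 0.56 × (0.5820 − 0.0813) / (0.492 × 4) = 0.56 × 0.2544 = 0.1425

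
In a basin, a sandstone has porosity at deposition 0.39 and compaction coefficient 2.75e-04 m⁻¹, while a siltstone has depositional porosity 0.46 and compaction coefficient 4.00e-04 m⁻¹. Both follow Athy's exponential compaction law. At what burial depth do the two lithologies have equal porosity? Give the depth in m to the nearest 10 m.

1320 m

Working in km (1 km = 1000 m; c in km⁻¹ = c in m⁻¹ × 1000):
Set phi₀ₐ e^(−cₐZ) = phi₀ᵦ e^(−cᵦZ) ⇒ ln(phi₀ₐ/phi₀ᵦ) = (cₐ − cᵦ)·Z
Z = ln(0.39/0.46) / (0.275 − 0.4) = -0.1651 / -0.125 = 1.321 km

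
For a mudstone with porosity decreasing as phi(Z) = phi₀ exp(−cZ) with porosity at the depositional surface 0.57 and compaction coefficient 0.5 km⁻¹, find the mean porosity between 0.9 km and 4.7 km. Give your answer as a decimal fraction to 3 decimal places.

0.163

⟨phi⟩ = (1/(Z₂−Z₁)) ∫ phi₀ e^(−cZ) dZ = phi₀·(e^(−c·Z₁) − e^(−c·Z₂)) / (c·(Z₂−Z₁))
e^(−0.5×0.9) = 0.6376; e^(−0.5×4.7) = 0.0954
⟨phi⟩ = 0.57 × (0.6376 − 0.0954) / (0.5 × 3.8) = 0.57 × 0.2854 = 0.1627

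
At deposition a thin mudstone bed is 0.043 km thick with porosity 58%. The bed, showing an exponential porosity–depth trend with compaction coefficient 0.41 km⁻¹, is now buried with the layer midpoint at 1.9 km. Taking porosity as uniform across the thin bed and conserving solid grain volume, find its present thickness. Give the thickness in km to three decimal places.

0.025 km

Porosity at 1.9 km: n = 0.58·exp(−0.41×1.9) = 0.2661
Solid-volume conservation: h(1−n) = h₀(1−n₀) ⇒ h = h₀·(1−n₀)/(1−n)
h = 0.043 × (1 − 0.58)/(1 − 0.2661) = 0.043 × 0.5723 = 0.0246 km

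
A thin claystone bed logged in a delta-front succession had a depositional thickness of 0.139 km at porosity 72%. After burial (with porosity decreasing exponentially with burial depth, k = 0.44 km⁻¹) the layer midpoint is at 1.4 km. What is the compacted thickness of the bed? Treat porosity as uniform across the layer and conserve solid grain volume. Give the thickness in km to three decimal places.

Porosity at 1.4 km: n = 0.72·exp(−0.44×1.4) = 0.3889
Solid-volume conservation: h(1−n) = h₀(1−n₀) ⇒ h = h₀·(1−n₀)/(1−n)
h = 0.139 × (1 − 0.72)/(1 − 0.3889) = 0.139 × 0.4582 = 0.0637 km

0.064 km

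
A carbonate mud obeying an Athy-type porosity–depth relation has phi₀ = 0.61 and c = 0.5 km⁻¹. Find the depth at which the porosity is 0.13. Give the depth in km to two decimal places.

3.09 km

Invert Athy's law: d = ln(phi₀/phi) / c
d = ln(0.61/0.13) / 0.5 = ln(4.692) / 0.5 = 1.5459 / 0.5 = 3.092 km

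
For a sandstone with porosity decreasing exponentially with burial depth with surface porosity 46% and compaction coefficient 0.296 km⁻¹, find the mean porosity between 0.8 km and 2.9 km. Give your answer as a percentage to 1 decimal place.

⟨φ⟩ = (1/(d₂−d₁)) ∫ φ₀ e^(−βd) dd = φ₀·(e^(−β·d₁) − e^(−β·d₂)) / (β·(d₂−d₁))
e^(−0.296×0.8) = 0.7891; e^(−0.296×2.9) = 0.4238
⟨φ⟩ = 0.46 × (0.7891 − 0.4238) / (0.296 × 2.1) = 0.46 × 0.5877 = 0.2703

27.0%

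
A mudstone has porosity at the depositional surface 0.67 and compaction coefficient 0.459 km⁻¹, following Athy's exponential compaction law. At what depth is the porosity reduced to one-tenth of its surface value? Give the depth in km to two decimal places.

φ/φ₀ = 1/10 ⇒ exp(−β·d) = 1/10 ⇒ d = ln(10) / β
d = 2.3026 / 0.459 = 5.017 km

5.02 km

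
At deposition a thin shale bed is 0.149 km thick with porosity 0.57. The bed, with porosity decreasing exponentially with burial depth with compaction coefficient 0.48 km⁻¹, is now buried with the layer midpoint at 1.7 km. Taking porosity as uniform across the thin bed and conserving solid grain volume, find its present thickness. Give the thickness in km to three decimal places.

0.086 km

Porosity at 1.7 km: n = 0.57·exp(−0.48×1.7) = 0.2521
Solid-volume conservation: h(1−n) = h₀(1−n₀) ⇒ h = h₀·(1−n₀)/(1−n)
h = 0.149 × (1 − 0.57)/(1 − 0.2521) = 0.149 × 0.5749 = 0.0857 km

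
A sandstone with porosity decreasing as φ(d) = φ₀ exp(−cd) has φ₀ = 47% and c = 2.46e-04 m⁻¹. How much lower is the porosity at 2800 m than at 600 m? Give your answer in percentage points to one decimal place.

16.9 percentage points

Working in km (1 km = 1000 m; c in km⁻¹ = c in m⁻¹ × 1000):
φ(0.6) = 0.47·e^(−0.246×0.6) = 0.4055
φ(2.8) = 0.47·e^(−0.246×2.8) = 0.2360
Δφ = 0.4055 − 0.2360 = 0.1695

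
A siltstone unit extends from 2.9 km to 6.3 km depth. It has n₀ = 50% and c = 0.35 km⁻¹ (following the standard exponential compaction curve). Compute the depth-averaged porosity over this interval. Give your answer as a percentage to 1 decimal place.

10.6%

⟨n⟩ = (1/(Z₂−Z₁)) ∫ n₀ e^(−cZ) dZ = n₀·(e^(−c·Z₁) − e^(−c·Z₂)) / (c·(Z₂−Z₁))
e^(−0.35×2.9) = 0.3624; e^(−0.35×6.3) = 0.1103
⟨n⟩ = 0.5 × (0.3624 − 0.1103) / (0.35 × 3.4) = 0.5 × 0.2119 = 0.1059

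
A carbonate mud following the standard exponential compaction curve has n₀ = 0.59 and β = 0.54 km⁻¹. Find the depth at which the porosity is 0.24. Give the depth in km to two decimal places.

1.67 km

Invert Athy's law: z = ln(n₀/n) / β
z = ln(0.59/0.24) / 0.54 = ln(2.458) / 0.54 = 0.8995 / 0.54 = 1.666 km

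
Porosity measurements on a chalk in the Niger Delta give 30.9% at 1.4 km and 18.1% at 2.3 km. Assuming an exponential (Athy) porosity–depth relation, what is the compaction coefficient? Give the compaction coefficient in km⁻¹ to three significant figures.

0.594 km⁻¹

Athy: phi(z) = phi₀ e^(−cz) ⇒ phi₁/phi₂ = e^{c(z₂−z₁)} ⇒ c = ln(phi₁/phi₂)/(z₂−z₁)
c = ln(0.309/0.181) / (2.3 − 1.4) = ln(1.707) / 0.9 = 0.5348 / 0.9 = 0.5943 km⁻¹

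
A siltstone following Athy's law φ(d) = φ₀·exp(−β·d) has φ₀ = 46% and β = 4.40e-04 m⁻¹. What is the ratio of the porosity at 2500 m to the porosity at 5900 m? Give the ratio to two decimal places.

Working in km (1 km = 1000 m; β in km⁻¹ = β in m⁻¹ × 1000):
φ(d₁)/φ(d₂) = e^(−β·d₁)/e^(−β·d₂) = e^{β(d₂−d₁)}
= exp(0.44 × 3.4) = exp(1.496) = 4.4638

4.46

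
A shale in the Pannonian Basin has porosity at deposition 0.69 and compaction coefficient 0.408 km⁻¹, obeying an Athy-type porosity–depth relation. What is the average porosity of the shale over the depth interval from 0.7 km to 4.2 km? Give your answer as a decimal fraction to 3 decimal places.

0.276

⟨n⟩ = (1/(z₂−z₁)) ∫ n₀ e^(−βz) dz = n₀·(e^(−β·z₁) − e^(−β·z₂)) / (β·(z₂−z₁))
e^(−0.408×0.7) = 0.7516; e^(−0.408×4.2) = 0.1802
⟨n⟩ = 0.69 × (0.7516 − 0.1802) / (0.408 × 3.5) = 0.69 × 0.4001 = 0.2761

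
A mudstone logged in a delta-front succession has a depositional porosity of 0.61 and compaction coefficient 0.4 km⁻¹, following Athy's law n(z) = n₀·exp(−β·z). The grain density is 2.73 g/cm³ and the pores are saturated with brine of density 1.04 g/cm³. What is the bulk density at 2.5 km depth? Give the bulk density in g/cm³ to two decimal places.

2.35 g/cm³

Porosity at depth: n = 0.61·exp(−0.4×2.5) = 0.61×0.3679 = 0.2244
Bulk density: ρ_b = (1−n)ρ_g + n·ρ_f = 0.7756×2.73 + 0.2244×1.04
       = 2.117 + 0.233 = 2.351 g/cm³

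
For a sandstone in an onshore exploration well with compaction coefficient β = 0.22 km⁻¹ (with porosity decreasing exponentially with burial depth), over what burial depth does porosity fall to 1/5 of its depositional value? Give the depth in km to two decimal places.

φ/φ₀ = 1/5 ⇒ exp(−β·z) = 1/5 ⇒ z = ln(5) / β
z = 1.6094 / 0.22 = 7.316 km

7.32 km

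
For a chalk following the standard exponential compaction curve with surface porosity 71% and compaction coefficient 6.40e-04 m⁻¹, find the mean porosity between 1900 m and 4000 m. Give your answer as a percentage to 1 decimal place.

11.6%

Working in km (1 km = 1000 m; c in km⁻¹ = c in m⁻¹ × 1000):
⟨φ⟩ = (1/(Z₂−Z₁)) ∫ φ₀ e^(−cZ) dZ = φ₀·(e^(−c·Z₁) − e^(−c·Z₂)) / (c·(Z₂−Z₁))
e^(−0.64×1.9) = 0.2964; e^(−0.64×4) = 0.0773
⟨φ⟩ = 0.71 × (0.2964 − 0.0773) / (0.64 × 2.1) = 0.71 × 0.1630 = 0.1157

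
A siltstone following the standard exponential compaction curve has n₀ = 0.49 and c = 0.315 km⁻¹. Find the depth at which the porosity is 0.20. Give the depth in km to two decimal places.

Invert Athy's law: Z = ln(n₀/n) / c
Z = ln(0.49/0.2) / 0.315 = ln(2.45) / 0.315 = 0.8961 / 0.315 = 2.845 km

2.84 km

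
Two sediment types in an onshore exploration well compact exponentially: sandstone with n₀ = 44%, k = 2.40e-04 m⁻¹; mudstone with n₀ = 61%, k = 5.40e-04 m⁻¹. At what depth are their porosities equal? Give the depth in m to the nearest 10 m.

Working in km (1 km = 1000 m; k in km⁻¹ = k in m⁻¹ × 1000):
Set n₀ₐ e^(−kₐz) = n₀ᵦ e^(−kᵦz) ⇒ ln(n₀ₐ/n₀ᵦ) = (kₐ − kᵦ)·z
z = ln(0.44/0.61) / (0.24 − 0.54) = -0.3267 / -0.3 = 1.089 km

1090 m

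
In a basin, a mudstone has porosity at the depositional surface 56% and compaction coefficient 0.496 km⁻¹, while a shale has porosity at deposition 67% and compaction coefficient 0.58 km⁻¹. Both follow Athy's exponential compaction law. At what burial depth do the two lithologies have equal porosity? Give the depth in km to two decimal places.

Set phi₀ₐ e^(−kₐd) = phi₀ᵦ e^(−kᵦd) ⇒ ln(phi₀ₐ/phi₀ᵦ) = (kₐ − kᵦ)·d
d = ln(0.56/0.67) / (0.496 − 0.58) = -0.1793 / -0.084 = 2.135 km

2.14 km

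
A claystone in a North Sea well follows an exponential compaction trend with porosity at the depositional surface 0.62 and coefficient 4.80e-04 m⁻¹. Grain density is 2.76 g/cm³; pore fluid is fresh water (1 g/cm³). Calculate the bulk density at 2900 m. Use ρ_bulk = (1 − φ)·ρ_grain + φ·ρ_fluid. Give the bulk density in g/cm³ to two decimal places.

2.49 g/cm³

Working in km (1 km = 1000 m; k in km⁻¹ = k in m⁻¹ × 1000):
Porosity at depth: n = 0.62·exp(−0.48×2.9) = 0.62×0.2486 = 0.1541
Bulk density: ρ_b = (1−n)ρ_g + n·ρ_f = 0.8459×2.76 + 0.1541×1
       = 2.335 + 0.154 = 2.489 g/cm³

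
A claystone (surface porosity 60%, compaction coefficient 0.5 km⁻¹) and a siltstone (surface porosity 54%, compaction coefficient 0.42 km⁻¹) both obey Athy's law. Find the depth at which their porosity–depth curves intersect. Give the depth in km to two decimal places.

Set φ₀ₐ e^(−cₐd) = φ₀ᵦ e^(−cᵦd) ⇒ ln(φ₀ₐ/φ₀ᵦ) = (cₐ − cᵦ)·d
d = ln(0.6/0.54) / (0.5 − 0.42) = 0.1054 / 0.08 = 1.317 km

1.32 km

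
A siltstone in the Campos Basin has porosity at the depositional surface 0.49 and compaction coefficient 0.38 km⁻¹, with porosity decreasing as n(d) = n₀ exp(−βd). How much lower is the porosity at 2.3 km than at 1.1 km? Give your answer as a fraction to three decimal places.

0.118

n(1.1) = 0.49·e^(−0.38×1.1) = 0.3226
n(2.3) = 0.49·e^(−0.38×2.3) = 0.2045
Δn = 0.3226 − 0.2045 = 0.1181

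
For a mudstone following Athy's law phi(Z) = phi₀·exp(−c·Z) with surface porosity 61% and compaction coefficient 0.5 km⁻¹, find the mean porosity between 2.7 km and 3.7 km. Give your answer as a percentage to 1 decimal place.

12.4%

⟨phi⟩ = (1/(Z₂−Z₁)) ∫ phi₀ e^(−cZ) dZ = phi₀·(e^(−c·Z₁) − e^(−c·Z₂)) / (c·(Z₂−Z₁))
e^(−0.5×2.7) = 0.2592; e^(−0.5×3.7) = 0.1572
⟨phi⟩ = 0.61 × (0.2592 − 0.1572) / (0.5 × 1) = 0.61 × 0.2040 = 0.1244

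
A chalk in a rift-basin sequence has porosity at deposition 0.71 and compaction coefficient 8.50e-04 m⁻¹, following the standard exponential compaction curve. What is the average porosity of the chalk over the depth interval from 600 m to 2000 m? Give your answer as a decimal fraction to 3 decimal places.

0.249

Working in km (1 km = 1000 m; c in km⁻¹ = c in m⁻¹ × 1000):
⟨n⟩ = (1/(d₂−d₁)) ∫ n₀ e^(−cd) dd = n₀·(e^(−c·d₁) − e^(−c·d₂)) / (c·(d₂−d₁))
e^(−0.85×0.6) = 0.6005; e^(−0.85×2) = 0.1827
⟨n⟩ = 0.71 × (0.6005 − 0.1827) / (0.85 × 1.4) = 0.71 × 0.3511 = 0.2493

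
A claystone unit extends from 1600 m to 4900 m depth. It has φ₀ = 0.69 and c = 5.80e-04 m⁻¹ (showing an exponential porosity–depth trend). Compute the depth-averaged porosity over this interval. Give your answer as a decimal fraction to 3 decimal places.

Working in km (1 km = 1000 m; c in km⁻¹ = c in m⁻¹ × 1000):
⟨φ⟩ = (1/(z₂−z₁)) ∫ φ₀ e^(−cz) dz = φ₀·(e^(−c·z₁) − e^(−c·z₂)) / (c·(z₂−z₁))
e^(−0.58×1.6) = 0.3953; e^(−0.58×4.9) = 0.0583
⟨φ⟩ = 0.69 × (0.3953 − 0.0583) / (0.58 × 3.3) = 0.69 × 0.1761 = 0.1215

0.122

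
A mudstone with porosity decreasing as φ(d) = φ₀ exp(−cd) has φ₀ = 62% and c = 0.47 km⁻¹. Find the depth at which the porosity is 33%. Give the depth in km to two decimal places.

Invert Athy's law: d = ln(φ₀/φ) / c
d = ln(0.62/0.33) / 0.47 = ln(1.879) / 0.47 = 0.6306 / 0.47 = 1.342 km

1.34 km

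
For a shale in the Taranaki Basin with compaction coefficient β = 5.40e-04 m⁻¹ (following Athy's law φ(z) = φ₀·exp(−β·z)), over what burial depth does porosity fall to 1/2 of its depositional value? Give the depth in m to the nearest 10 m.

1280 m

Working in km (1 km = 1000 m; β in km⁻¹ = β in m⁻¹ × 1000):
φ/φ₀ = 1/2 ⇒ exp(−β·z) = 1/2 ⇒ z = ln(2) / β
z = 0.6931 / 0.54 = 1.284 km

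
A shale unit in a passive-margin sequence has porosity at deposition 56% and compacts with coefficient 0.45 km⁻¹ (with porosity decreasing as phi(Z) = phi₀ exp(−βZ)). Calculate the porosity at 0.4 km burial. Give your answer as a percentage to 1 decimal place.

46.8%

phi = phi₀·exp(−β·Z) = 0.56 × exp(−0.45 × 0.4) = 0.56 × exp(−0.18)
  = 0.56 × 0.8353 = 0.4678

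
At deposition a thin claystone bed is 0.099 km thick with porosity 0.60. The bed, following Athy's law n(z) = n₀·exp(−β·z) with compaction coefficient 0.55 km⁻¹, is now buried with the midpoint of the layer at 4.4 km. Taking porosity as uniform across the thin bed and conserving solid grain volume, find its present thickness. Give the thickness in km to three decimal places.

0.042 km

Porosity at 4.4 km: n = 0.6·exp(−0.55×4.4) = 0.0534
Solid-volume conservation: h(1−n) = h₀(1−n₀) ⇒ h = h₀·(1−n₀)/(1−n)
h = 0.099 × (1 − 0.6)/(1 − 0.0534) = 0.099 × 0.4225 = 0.0418 km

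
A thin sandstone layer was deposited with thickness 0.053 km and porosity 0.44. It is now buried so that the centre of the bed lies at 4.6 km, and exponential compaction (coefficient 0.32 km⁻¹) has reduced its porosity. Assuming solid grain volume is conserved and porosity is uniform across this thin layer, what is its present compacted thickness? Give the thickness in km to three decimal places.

Porosity at 4.6 km: n = 0.44·exp(−0.32×4.6) = 0.1010
Solid-volume conservation: h(1−n) = h₀(1−n₀) ⇒ h = h₀·(1−n₀)/(1−n)
h = 0.053 × (1 − 0.44)/(1 − 0.1010) = 0.053 × 0.6229 = 0.0330 km

0.033 km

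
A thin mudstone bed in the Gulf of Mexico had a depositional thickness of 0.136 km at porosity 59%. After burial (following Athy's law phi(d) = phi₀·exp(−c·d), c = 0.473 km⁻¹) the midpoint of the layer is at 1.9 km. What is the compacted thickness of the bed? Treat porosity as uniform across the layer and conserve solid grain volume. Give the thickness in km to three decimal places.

0.073 km

Porosity at 1.9 km: phi = 0.59·exp(−0.473×1.9) = 0.2402
Solid-volume conservation: h(1−phi) = h₀(1−phi₀) ⇒ h = h₀·(1−phi₀)/(1−phi)
h = 0.136 × (1 − 0.59)/(1 − 0.2402) = 0.136 × 0.5396 = 0.0734 km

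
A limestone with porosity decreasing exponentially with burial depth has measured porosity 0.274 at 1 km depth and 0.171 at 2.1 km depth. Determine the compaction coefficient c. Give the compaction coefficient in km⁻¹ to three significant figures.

0.429 km⁻¹

Athy: n(d) = n₀ e^(−cd) ⇒ n₁/n₂ = e^{c(d₂−d₁)} ⇒ c = ln(n₁/n₂)/(d₂−d₁)
c = ln(0.274/0.171) / (2.1 − 1) = ln(1.602) / 1.1 = 0.4715 / 1.1 = 0.4286 km⁻¹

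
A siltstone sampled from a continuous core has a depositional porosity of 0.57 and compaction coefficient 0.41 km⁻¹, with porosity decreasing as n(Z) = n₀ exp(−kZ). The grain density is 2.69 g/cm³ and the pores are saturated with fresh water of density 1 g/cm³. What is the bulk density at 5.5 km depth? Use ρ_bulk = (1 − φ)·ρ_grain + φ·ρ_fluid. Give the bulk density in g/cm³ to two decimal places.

2.59 g/cm³

Porosity at depth: n = 0.57·exp(−0.41×5.5) = 0.57×0.1049 = 0.0598
Bulk density: ρ_b = (1−n)ρ_g + n·ρ_f = 0.9402×2.69 + 0.0598×1
       = 2.529 + 0.060 = 2.589 g/cm³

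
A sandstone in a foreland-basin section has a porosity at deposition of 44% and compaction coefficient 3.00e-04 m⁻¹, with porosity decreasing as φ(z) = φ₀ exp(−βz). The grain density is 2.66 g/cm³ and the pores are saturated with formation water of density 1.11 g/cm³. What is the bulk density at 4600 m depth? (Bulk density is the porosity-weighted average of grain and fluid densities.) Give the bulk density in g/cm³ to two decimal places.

2.49 g/cm³

Working in km (1 km = 1000 m; β in km⁻¹ = β in m⁻¹ × 1000):
Porosity at depth: φ = 0.44·exp(−0.3×4.6) = 0.44×0.2516 = 0.1107
Bulk density: ρ_b = (1−φ)ρ_g + φ·ρ_f = 0.8893×2.66 + 0.1107×1.11
       = 2.366 + 0.123 = 2.488 g/cm³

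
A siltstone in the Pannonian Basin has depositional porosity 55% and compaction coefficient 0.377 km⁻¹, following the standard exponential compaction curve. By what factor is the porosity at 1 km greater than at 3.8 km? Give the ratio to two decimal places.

n(z₁)/n(z₂) = e^(−β·z₁)/e^(−β·z₂) = e^{β(z₂−z₁)}
= exp(0.377 × 2.8) = exp(1.056) = 2.8737

2.87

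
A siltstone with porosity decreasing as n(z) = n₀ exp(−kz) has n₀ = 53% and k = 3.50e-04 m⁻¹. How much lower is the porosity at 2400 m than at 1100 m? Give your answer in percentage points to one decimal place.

Working in km (1 km = 1000 m; k in km⁻¹ = k in m⁻¹ × 1000):
n(1.1) = 0.53·e^(−0.35×1.1) = 0.3606
n(2.4) = 0.53·e^(−0.35×2.4) = 0.2288
Δn = 0.3606 − 0.2288 = 0.1318

13.2 percentage points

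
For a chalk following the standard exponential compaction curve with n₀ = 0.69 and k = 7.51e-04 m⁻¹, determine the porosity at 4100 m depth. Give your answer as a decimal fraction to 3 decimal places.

Working in km (1 km = 1000 m; k in km⁻¹ = k in m⁻¹ × 1000):
n = n₀·exp(−k·d) = 0.69 × exp(−0.751 × 4.1) = 0.69 × exp(−3.079)
  = 0.69 × 0.0460 = 0.0317

0.032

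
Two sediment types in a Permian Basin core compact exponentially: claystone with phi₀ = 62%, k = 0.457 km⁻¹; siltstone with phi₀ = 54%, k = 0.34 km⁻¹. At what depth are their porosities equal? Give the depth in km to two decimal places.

1.18 km

Set phi₀ₐ e^(−kₐZ) = phi₀ᵦ e^(−kᵦZ) ⇒ ln(phi₀ₐ/phi₀ᵦ) = (kₐ − kᵦ)·Z
Z = ln(0.62/0.54) / (0.457 − 0.34) = 0.1382 / 0.117 = 1.181 km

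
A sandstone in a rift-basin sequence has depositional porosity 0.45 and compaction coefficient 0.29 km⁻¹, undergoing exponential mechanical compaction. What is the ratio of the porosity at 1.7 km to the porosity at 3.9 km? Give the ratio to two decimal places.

phi(z₁)/phi(z₂) = e^(−k·z₁)/e^(−k·z₂) = e^{k(z₂−z₁)}
= exp(0.29 × 2.2) = exp(0.638) = 1.8927

1.89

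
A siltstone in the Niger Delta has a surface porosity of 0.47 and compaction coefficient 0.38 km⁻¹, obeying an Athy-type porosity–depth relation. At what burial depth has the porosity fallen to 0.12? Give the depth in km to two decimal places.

3.59 km

Invert Athy's law: Z = ln(phi₀/phi) / β
Z = ln(0.47/0.12) / 0.38 = ln(3.917) / 0.38 = 1.3652 / 0.38 = 3.593 km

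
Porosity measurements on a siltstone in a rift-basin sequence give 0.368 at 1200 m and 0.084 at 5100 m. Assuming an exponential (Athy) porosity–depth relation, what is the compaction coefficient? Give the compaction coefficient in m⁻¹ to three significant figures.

0.000379 m⁻¹

Working in km (1 km = 1000 m; c in km⁻¹ = c in m⁻¹ × 1000):
Athy: φ(z) = φ₀ e^(−cz) ⇒ φ₁/φ₂ = e^{c(z₂−z₁)} ⇒ c = ln(φ₁/φ₂)/(z₂−z₁)
c = ln(0.368/0.084) / (5.1 − 1.2) = ln(4.381) / 3.9 = 1.4773 / 3.9 = 0.3788 km⁻¹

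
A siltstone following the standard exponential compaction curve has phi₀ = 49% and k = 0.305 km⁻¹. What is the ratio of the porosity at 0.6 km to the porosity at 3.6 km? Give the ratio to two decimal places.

2.50

phi(d₁)/phi(d₂) = e^(−k·d₁)/e^(−k·d₂) = e^{k(d₂−d₁)}
= exp(0.305 × 3) = exp(0.915) = 2.4968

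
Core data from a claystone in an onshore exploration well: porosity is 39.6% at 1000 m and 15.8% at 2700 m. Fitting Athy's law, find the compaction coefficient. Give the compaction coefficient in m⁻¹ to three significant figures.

0.000540 m⁻¹

Working in km (1 km = 1000 m; β in km⁻¹ = β in m⁻¹ × 1000):
Athy: n(z) = n₀ e^(−βz) ⇒ n₁/n₂ = e^{β(z₂−z₁)} ⇒ β = ln(n₁/n₂)/(z₂−z₁)
β = ln(0.396/0.158) / (2.7 − 1) = ln(2.506) / 1.7 = 0.9188 / 1.7 = 0.5405 km⁻¹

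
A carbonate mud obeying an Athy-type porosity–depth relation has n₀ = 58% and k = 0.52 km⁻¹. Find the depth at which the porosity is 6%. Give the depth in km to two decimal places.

Invert Athy's law: d = ln(n₀/n) / k
d = ln(0.58/0.06) / 0.52 = ln(9.667) / 0.52 = 2.2687 / 0.52 = 4.363 km

4.36 km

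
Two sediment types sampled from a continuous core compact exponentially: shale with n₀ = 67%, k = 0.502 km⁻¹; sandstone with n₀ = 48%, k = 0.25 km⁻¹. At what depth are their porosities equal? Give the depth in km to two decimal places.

1.32 km

Set n₀ₐ e^(−kₐd) = n₀ᵦ e^(−kᵦd) ⇒ ln(n₀ₐ/n₀ᵦ) = (kₐ − kᵦ)·d
d = ln(0.67/0.48) / (0.502 − 0.25) = 0.3335 / 0.252 = 1.323 km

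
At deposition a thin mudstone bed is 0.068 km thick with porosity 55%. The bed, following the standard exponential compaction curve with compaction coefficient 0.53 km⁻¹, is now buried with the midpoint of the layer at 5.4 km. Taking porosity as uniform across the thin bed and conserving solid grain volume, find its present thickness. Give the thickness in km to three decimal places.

Porosity at 5.4 km: phi = 0.55·exp(−0.53×5.4) = 0.0314
Solid-volume conservation: h(1−phi) = h₀(1−phi₀) ⇒ h = h₀·(1−phi₀)/(1−phi)
h = 0.068 × (1 − 0.55)/(1 − 0.0314) = 0.068 × 0.4646 = 0.0316 km

0.032 km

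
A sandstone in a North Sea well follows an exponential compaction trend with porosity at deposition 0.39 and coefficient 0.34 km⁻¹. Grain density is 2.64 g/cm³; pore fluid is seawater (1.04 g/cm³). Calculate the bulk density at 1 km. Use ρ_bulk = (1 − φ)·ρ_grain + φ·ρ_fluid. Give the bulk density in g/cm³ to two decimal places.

2.20 g/cm³

Porosity at depth: phi = 0.39·exp(−0.34×1) = 0.39×0.7118 = 0.2776
Bulk density: ρ_b = (1−phi)ρ_g + phi·ρ_f = 0.7224×2.64 + 0.2776×1.04
       = 1.907 + 0.289 = 2.196 g/cm³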